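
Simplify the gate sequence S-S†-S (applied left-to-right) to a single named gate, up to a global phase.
S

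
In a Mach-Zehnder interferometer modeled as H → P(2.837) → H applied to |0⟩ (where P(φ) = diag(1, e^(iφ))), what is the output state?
(0.02302 + 0.15i)|0⟩ + (0.977 - 0.15i)|1⟩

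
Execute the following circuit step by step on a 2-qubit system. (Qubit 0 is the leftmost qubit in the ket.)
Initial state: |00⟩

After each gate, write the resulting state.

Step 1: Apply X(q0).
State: |10⟩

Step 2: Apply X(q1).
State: |11⟩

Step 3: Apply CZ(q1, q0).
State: -|11⟩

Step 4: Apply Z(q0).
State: |11⟩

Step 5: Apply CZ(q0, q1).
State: -|11⟩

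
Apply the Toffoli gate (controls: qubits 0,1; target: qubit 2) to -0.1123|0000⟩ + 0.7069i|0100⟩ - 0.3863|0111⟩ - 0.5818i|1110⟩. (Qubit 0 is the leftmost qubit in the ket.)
-0.1123|0000⟩ + 0.7069i|0100⟩ - 0.3863|0111⟩ - 0.5818i|1100⟩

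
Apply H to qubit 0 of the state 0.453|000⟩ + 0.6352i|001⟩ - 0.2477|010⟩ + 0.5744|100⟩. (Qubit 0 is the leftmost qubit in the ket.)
0.7265|000⟩ + 0.4492i|001⟩ - 0.1752|010⟩ - 0.08584|100⟩ + 0.4492i|101⟩ - 0.1752|110⟩

H on qubit 0 mixes each pair of kets that differ only in qubit 0: amplitudes (a, b) of (|…0…⟩, |…1…⟩) become ((a + b)/√2, (a − b)/√2). Kets absent from the input have amplitude 0.
(|000⟩, |100⟩): (a, b) = (0.453, 0.5744) → (0.7265, -0.08584)
(|001⟩, |101⟩): (a, b) = (0.6352i, 0) → (0.4492i, 0.4492i)
(|010⟩, |110⟩): (a, b) = (-0.2477, 0) → (-0.1752, -0.1752)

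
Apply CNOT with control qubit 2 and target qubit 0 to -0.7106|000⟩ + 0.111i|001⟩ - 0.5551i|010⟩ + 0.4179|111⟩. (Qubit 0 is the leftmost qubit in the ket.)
-0.7106|000⟩ - 0.5551i|010⟩ + 0.4179|011⟩ + 0.111i|101⟩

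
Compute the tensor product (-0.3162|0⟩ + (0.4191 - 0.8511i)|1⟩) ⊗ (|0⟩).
-0.3162|00⟩ + (0.4191 - 0.8511i)|10⟩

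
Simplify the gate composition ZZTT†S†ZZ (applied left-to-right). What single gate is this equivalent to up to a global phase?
S†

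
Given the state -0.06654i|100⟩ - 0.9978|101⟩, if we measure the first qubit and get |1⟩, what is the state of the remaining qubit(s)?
-0.06654i|00⟩ - 0.9978|01⟩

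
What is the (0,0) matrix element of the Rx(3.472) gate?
-0.1645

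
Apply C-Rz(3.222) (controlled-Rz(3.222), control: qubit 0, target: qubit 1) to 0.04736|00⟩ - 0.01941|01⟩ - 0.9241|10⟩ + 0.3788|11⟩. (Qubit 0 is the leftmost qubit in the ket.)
0.04736|00⟩ - 0.01941|01⟩ + (0.03714 + 0.9234i)|10⟩ + (-0.01523 + 0.3785i)|11⟩

C-Rz(3.222) leaves the control-|0⟩ kets |00⟩, |01⟩ unchanged and applies Rz(3.222) to qubit 1 on the control-|1⟩ pair (|10⟩, |11⟩).
Rz(3.222) = [[e^(−iθ/2), 0], [0, e^(iθ/2)]] with e^(±iθ/2) = cos(θ/2) ± i·sin(θ/2); θ = 3.222, cos(θ/2) ≈ -0.0401928, sin(θ/2) ≈ 0.999192.
With a = amp(|10⟩) = -0.9241 and b = amp(|11⟩) = 0.3788:
new amp(|10⟩) = (-0.0401928 - 0.999192i)·a = (0.03714 + 0.9234i)
new amp(|11⟩) = (-0.0401928 + 0.999192i)·b = (-0.01523 + 0.3785i)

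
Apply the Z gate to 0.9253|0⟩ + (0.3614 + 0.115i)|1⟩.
0.9253|0⟩ + (-0.3614 - 0.115i)|1⟩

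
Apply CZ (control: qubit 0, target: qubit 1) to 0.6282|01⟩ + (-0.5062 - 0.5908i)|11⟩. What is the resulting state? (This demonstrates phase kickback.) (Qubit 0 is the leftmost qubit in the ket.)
0.6282|01⟩ + (0.5062 + 0.5908i)|11⟩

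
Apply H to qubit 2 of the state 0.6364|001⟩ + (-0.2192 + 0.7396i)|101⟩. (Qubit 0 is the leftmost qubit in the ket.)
0.45|000⟩ - 0.45|001⟩ + (-0.155 + 0.523i)|100⟩ + (0.155 - 0.523i)|101⟩

H on qubit 2 mixes each pair of kets that differ only in qubit 2: amplitudes (a, b) of (|…0…⟩, |…1…⟩) become ((a + b)/√2, (a − b)/√2). Kets absent from the input have amplitude 0.
(|000⟩, |001⟩): (a, b) = (0, 0.6364) → (0.45, -0.45)
(|100⟩, |101⟩): (a, b) = (0, (-0.2192 + 0.7396i)) → ((-0.155 + 0.523i), (0.155 - 0.523i))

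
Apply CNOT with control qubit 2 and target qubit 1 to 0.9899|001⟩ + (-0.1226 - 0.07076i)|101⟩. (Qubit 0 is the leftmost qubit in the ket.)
0.9899|011⟩ + (-0.1226 - 0.07076i)|111⟩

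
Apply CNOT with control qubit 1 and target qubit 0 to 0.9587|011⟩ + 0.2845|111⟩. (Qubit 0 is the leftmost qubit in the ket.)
0.2845|011⟩ + 0.9587|111⟩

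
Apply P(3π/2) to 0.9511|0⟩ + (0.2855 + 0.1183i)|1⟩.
0.9511|0⟩ + (0.1183 - 0.2855i)|1⟩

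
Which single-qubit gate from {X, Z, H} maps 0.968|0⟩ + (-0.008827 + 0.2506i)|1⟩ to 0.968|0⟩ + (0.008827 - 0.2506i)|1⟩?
Z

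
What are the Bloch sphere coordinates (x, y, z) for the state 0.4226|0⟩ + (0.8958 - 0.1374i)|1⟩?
(0.7571, -0.1161, -0.6427)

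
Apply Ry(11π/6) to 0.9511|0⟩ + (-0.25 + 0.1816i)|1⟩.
(-0.854 - 0.047i)|0⟩ + (0.4876 - 0.1754i)|1⟩

Ry(11π/6) = [[cos(θ/2), −sin(θ/2)], [sin(θ/2), cos(θ/2)]]; θ = 11π/6, cos(θ/2) ≈ -0.965926, sin(θ/2) ≈ 0.258819.
With a = amp(|0⟩) = 0.9511 and b = amp(|1⟩) = (-0.25 + 0.1816i):
new amp(|0⟩) = (-0.965926)·a + (-0.258819)·b = (-0.854 - 0.047i)
new amp(|1⟩) = (0.258819)·a + (-0.965926)·b = (0.4876 - 0.1754i)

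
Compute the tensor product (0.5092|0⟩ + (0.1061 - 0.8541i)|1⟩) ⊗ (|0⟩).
0.5092|00⟩ + (0.1061 - 0.8541i)|10⟩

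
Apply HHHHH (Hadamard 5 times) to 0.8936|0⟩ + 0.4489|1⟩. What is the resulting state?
0.9493|0⟩ + 0.3145|1⟩

H² = I, so H^5 = H: a single Hadamard. With (a, b) = (0.8936, 0.4489), H gives ((a + b)/√2, (a − b)/√2) = (0.9493, 0.3145).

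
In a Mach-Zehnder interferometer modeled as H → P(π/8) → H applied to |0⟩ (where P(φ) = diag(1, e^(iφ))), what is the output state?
(0.9619 + 0.1913i)|0⟩ + (0.03806 - 0.1913i)|1⟩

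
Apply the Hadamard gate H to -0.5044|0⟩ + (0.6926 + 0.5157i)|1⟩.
(0.1331 + 0.3647i)|0⟩ + (-0.8464 - 0.3647i)|1⟩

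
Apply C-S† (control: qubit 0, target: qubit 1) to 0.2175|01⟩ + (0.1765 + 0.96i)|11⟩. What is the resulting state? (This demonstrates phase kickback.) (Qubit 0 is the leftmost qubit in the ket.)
0.2175|01⟩ + (0.96 - 0.1765i)|11⟩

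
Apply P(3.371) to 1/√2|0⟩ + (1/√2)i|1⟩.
1/√2|0⟩ + (0.1608 - 0.6886i)|1⟩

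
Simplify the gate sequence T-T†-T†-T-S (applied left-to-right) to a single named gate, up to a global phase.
S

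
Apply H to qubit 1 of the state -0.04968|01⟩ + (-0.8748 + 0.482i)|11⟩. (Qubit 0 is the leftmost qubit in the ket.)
-0.03513|00⟩ + 0.03513|01⟩ + (-0.6186 + 0.3408i)|10⟩ + (0.6186 - 0.3408i)|11⟩

H on qubit 1 mixes each pair of kets that differ only in qubit 1: amplitudes (a, b) of (|…0…⟩, |…1…⟩) become ((a + b)/√2, (a − b)/√2). Kets absent from the input have amplitude 0.
(|00⟩, |01⟩): (a, b) = (0, -0.04968) → (-0.03513, 0.03513)
(|10⟩, |11⟩): (a, b) = (0, (-0.8748 + 0.482i)) → ((-0.6186 + 0.3408i), (0.6186 - 0.3408i))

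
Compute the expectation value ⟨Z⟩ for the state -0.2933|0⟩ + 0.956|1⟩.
-0.8279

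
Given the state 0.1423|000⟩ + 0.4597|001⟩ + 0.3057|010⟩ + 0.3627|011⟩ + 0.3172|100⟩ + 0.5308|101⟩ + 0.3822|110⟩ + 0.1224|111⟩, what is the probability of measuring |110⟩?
0.1461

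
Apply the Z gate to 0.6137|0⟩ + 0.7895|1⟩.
0.6137|0⟩ - 0.7895|1⟩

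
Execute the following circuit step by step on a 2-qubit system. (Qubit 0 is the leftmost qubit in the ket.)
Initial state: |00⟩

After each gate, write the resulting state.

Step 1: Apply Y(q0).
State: i|10⟩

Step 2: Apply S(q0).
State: -|10⟩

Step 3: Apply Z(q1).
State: -|10⟩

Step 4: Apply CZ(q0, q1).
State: -|10⟩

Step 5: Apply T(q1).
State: -|10⟩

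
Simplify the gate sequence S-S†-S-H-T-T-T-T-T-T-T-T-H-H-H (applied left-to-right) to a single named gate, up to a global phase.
S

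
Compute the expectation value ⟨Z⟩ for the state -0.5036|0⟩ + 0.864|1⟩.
-0.4929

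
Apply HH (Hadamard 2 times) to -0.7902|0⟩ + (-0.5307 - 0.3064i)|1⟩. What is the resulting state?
-0.7902|0⟩ + (-0.5307 - 0.3064i)|1⟩

H² = I, so an even number of Hadamards cancels: H^2 = I and the state is unchanged.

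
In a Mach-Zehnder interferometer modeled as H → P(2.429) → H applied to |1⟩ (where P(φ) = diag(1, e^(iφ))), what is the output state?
(0.8783 - 0.3269i)|0⟩ + (0.1217 + 0.3269i)|1⟩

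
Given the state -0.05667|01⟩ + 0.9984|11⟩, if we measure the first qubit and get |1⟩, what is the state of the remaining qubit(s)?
|1⟩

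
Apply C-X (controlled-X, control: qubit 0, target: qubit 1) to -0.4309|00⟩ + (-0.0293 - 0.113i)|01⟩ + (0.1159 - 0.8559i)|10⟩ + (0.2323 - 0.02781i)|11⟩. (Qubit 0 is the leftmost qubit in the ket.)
-0.4309|00⟩ + (-0.0293 - 0.113i)|01⟩ + (0.2323 - 0.02781i)|10⟩ + (0.1159 - 0.8559i)|11⟩

C-X leaves the control-|0⟩ kets |00⟩, |01⟩ unchanged and applies X to qubit 1 on the control-|1⟩ pair (|10⟩, |11⟩).
X = [[0, 1], [1, 0]].
With a = amp(|10⟩) = (0.1159 - 0.8559i) and b = amp(|11⟩) = (0.2323 - 0.02781i):
new amp(|10⟩) = (1)·b = (0.2323 - 0.02781i)
new amp(|11⟩) = (1)·a = (0.1159 - 0.8559i)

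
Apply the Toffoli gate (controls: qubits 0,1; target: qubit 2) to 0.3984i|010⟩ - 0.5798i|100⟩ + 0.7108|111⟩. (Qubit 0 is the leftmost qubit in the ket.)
0.3984i|010⟩ - 0.5798i|100⟩ + 0.7108|110⟩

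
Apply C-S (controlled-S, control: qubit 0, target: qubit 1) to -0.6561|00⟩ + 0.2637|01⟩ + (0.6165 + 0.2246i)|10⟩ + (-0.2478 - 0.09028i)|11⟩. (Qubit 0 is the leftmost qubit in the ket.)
-0.6561|00⟩ + 0.2637|01⟩ + (0.6165 + 0.2246i)|10⟩ + (0.09028 - 0.2478i)|11⟩

C-S leaves the control-|0⟩ kets |00⟩, |01⟩ unchanged and applies S to qubit 1 on the control-|1⟩ pair (|10⟩, |11⟩).
S = [[1, 0], [0, i]].
With a = amp(|10⟩) = (0.6165 + 0.2246i) and b = amp(|11⟩) = (-0.2478 - 0.09028i):
new amp(|10⟩) = (1)·a = (0.6165 + 0.2246i)
new amp(|11⟩) = (i)·b = (0.09028 - 0.2478i)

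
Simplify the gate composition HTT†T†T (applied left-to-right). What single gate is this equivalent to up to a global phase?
H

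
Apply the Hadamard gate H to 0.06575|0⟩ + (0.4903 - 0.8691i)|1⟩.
(0.3932 - 0.6145i)|0⟩ + (-0.3002 + 0.6145i)|1⟩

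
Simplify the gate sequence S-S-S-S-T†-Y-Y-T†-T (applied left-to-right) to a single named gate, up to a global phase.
T†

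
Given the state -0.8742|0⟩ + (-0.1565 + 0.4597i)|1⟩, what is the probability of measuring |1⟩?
0.2358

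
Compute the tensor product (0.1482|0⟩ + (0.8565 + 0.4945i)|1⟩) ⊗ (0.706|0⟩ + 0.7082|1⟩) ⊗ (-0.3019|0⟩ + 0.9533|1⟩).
-0.03159|000⟩ + 0.09974|001⟩ - 0.03169|010⟩ + 0.1001|011⟩ + (-0.1826 - 0.1054i)|100⟩ + (0.5765 + 0.3328i)|101⟩ + (-0.1831 - 0.1057i)|110⟩ + (0.5782 + 0.3339i)|111⟩

amp(|b₁b₂…⟩) = product of the factor amplitudes for bits b₁, b₂, …; only kets whose every factor amplitude is nonzero survive.
|000⟩: (0.1482)(0.706)(-0.3019) = -0.03159
|001⟩: (0.1482)(0.706)(0.9533) = 0.09974
|010⟩: (0.1482)(0.7082)(-0.3019) = -0.03169
|011⟩: (0.1482)(0.7082)(0.9533) = 0.1001
|100⟩: (0.8565 + 0.4945i)(0.706)(-0.3019) = (-0.1826 - 0.1054i)
|101⟩: (0.8565 + 0.4945i)(0.706)(0.9533) = (0.5765 + 0.3328i)
|110⟩: (0.8565 + 0.4945i)(0.7082)(-0.3019) = (-0.1831 - 0.1057i)
|111⟩: (0.8565 + 0.4945i)(0.7082)(0.9533) = (0.5782 + 0.3339i)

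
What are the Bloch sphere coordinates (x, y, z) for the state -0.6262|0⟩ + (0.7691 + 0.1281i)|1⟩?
(-0.9632, -0.1604, -0.2158)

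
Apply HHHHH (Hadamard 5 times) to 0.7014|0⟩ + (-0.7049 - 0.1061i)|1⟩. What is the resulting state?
(-0.002475 - 0.07502i)|0⟩ + (0.9944 + 0.07502i)|1⟩

H² = I, so H^5 = H: a single Hadamard. With (a, b) = (0.7014, (-0.7049 - 0.1061i)), H gives ((a + b)/√2, (a − b)/√2) = ((-0.002475 - 0.07502i), (0.9944 + 0.07502i)).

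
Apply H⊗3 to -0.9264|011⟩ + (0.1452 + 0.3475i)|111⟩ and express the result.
(-0.2762 + 0.1229i)|000⟩ + (0.2762 - 0.1229i)|001⟩ + (0.2762 - 0.1229i)|010⟩ + (-0.2762 + 0.1229i)|011⟩ + (-0.3789 - 0.1229i)|100⟩ + (0.3789 + 0.1229i)|101⟩ + (0.3789 + 0.1229i)|110⟩ + (-0.3789 - 0.1229i)|111⟩

H⊗3 gives amp(|y⟩) = (1/2√2) Σ_x (−1)^(x·y) amp(|x⟩), where x·y is the number of positions in which both x and y have a 1.
|000⟩: (-0.9264 + (0.1452 + 0.3475i))/(2√2) = (-0.2762 + 0.1229i)
|001⟩: (0.9264 - (0.1452 + 0.3475i))/(2√2) = (0.2762 - 0.1229i)
|010⟩: (0.9264 - (0.1452 + 0.3475i))/(2√2) = (0.2762 - 0.1229i)
|011⟩: (-0.9264 + (0.1452 + 0.3475i))/(2√2) = (-0.2762 + 0.1229i)
|100⟩: (-0.9264 - (0.1452 + 0.3475i))/(2√2) = (-0.3789 - 0.1229i)
|101⟩: (0.9264 + (0.1452 + 0.3475i))/(2√2) = (0.3789 + 0.1229i)
|110⟩: (0.9264 + (0.1452 + 0.3475i))/(2√2) = (0.3789 + 0.1229i)
|111⟩: (-0.9264 - (0.1452 + 0.3475i))/(2√2) = (-0.3789 - 0.1229i)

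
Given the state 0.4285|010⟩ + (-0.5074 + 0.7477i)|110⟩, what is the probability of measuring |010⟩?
0.1836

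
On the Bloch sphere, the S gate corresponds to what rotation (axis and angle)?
Rotation by π/2 around the z-axis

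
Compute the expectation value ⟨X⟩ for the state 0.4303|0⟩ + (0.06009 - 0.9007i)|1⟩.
0.05171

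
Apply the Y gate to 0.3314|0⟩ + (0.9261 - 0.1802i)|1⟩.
(-0.1802 - 0.9261i)|0⟩ + 0.3314i|1⟩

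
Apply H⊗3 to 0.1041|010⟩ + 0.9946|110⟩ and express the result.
0.3884|000⟩ + 0.3884|001⟩ - 0.3884|010⟩ - 0.3884|011⟩ - 0.3148|100⟩ - 0.3148|101⟩ + 0.3148|110⟩ + 0.3148|111⟩

H⊗3 gives amp(|y⟩) = (1/2√2) Σ_x (−1)^(x·y) amp(|x⟩), where x·y is the number of positions in which both x and y have a 1.
|000⟩: (0.1041 + 0.9946)/(2√2) = 0.3884
|001⟩: (0.1041 + 0.9946)/(2√2) = 0.3884
|010⟩: (-0.1041 - 0.9946)/(2√2) = -0.3884
|011⟩: (-0.1041 - 0.9946)/(2√2) = -0.3884
|100⟩: (0.1041 - 0.9946)/(2√2) = -0.3148
|101⟩: (0.1041 - 0.9946)/(2√2) = -0.3148
|110⟩: (-0.1041 + 0.9946)/(2√2) = 0.3148
|111⟩: (-0.1041 + 0.9946)/(2√2) = 0.3148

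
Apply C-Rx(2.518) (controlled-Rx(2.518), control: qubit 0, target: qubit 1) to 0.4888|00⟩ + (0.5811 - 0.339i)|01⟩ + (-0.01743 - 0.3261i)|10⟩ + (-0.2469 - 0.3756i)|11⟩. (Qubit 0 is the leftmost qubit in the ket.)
0.4888|00⟩ + (0.5811 - 0.339i)|01⟩ + (-0.3628 + 0.135i)|10⟩ + (-0.3861 - 0.09863i)|11⟩

C-Rx(2.518) leaves the control-|0⟩ kets |00⟩, |01⟩ unchanged and applies Rx(2.518) to qubit 1 on the control-|1⟩ pair (|10⟩, |11⟩).
Rx(2.518) = [[cos(θ/2), −i·sin(θ/2)], [−i·sin(θ/2), cos(θ/2)]]; θ = 2.518, cos(θ/2) ≈ 0.306769, sin(θ/2) ≈ 0.951784.
With a = amp(|10⟩) = (-0.01743 - 0.3261i) and b = amp(|11⟩) = (-0.2469 - 0.3756i):
new amp(|10⟩) = (0.306769)·a + (-0.951784i)·b = (-0.3628 + 0.135i)
new amp(|11⟩) = (-0.951784i)·a + (0.306769)·b = (-0.3861 - 0.09863i)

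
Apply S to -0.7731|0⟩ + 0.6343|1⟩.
-0.7731|0⟩ + 0.6343i|1⟩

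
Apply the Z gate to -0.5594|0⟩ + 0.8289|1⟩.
-0.5594|0⟩ - 0.8289|1⟩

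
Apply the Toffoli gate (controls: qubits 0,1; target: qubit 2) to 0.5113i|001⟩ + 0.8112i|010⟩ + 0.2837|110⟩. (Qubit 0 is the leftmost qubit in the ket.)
0.5113i|001⟩ + 0.8112i|010⟩ + 0.2837|111⟩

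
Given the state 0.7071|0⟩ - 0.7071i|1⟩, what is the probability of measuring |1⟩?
0.5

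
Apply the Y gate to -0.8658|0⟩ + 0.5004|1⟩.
-0.5004i|0⟩ - 0.8658i|1⟩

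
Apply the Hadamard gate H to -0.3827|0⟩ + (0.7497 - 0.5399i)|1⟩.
(0.2595 - 0.3818i)|0⟩ + (-0.8007 + 0.3818i)|1⟩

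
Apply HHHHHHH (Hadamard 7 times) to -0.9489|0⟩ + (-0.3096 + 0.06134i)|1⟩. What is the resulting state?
(-0.8899 + 0.04337i)|0⟩ + (-0.4521 - 0.04337i)|1⟩

H² = I, so H^7 = H: a single Hadamard. With (a, b) = (-0.9489, (-0.3096 + 0.06134i)), H gives ((a + b)/√2, (a − b)/√2) = ((-0.8899 + 0.04337i), (-0.4521 - 0.04337i)).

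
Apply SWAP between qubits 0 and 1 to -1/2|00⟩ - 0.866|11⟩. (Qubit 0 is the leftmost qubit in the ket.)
-1/2|00⟩ - 0.866|11⟩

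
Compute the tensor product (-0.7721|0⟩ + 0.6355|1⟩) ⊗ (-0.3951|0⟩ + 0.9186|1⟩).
0.3051|00⟩ - 0.7093|01⟩ - 0.2511|10⟩ + 0.5838|11⟩

amp(|b₁b₂…⟩) = product of the factor amplitudes for bits b₁, b₂, …; only kets whose every factor amplitude is nonzero survive.
|00⟩: (-0.7721)(-0.3951) = 0.3051
|01⟩: (-0.7721)(0.9186) = -0.7093
|10⟩: (0.6355)(-0.3951) = -0.2511
|11⟩: (0.6355)(0.9186) = 0.5838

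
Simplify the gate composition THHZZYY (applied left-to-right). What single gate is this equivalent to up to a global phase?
T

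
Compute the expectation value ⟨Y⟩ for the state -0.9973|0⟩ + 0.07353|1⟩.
0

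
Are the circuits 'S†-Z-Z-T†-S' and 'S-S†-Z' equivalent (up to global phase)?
No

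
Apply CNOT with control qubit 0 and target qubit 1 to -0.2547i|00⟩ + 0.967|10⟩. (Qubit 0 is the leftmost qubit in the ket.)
-0.2547i|00⟩ + 0.967|11⟩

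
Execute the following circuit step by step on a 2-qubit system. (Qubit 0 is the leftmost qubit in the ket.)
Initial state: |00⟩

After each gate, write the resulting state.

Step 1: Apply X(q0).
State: |10⟩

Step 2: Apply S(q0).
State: i|10⟩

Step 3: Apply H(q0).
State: (1/√2)i|00⟩ - (1/√2)i|10⟩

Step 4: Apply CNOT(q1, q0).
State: (1/√2)i|00⟩ - (1/√2)i|10⟩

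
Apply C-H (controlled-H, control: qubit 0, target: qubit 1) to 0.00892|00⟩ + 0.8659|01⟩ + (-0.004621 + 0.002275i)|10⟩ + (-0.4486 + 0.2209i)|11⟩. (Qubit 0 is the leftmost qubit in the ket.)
0.00892|00⟩ + 0.8659|01⟩ + (-0.3205 + 0.1578i)|10⟩ + (0.3139 - 0.1546i)|11⟩

C-H leaves the control-|0⟩ kets |00⟩, |01⟩ unchanged and applies H to qubit 1 on the control-|1⟩ pair (|10⟩, |11⟩).
H = [[1/√2, 1/√2], [1/√2, -1/√2]].
With a = amp(|10⟩) = (-0.004621 + 0.002275i) and b = amp(|11⟩) = (-0.4486 + 0.2209i):
new amp(|10⟩) = (1/√2)·a + (1/√2)·b = (-0.3205 + 0.1578i)
new amp(|11⟩) = (1/√2)·a + (-1/√2)·b = (0.3139 - 0.1546i)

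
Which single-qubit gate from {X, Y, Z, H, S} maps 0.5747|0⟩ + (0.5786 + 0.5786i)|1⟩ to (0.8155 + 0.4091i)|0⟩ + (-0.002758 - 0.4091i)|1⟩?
H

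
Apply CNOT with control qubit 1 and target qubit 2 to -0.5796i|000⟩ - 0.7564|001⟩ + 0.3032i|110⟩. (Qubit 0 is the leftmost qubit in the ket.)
-0.5796i|000⟩ - 0.7564|001⟩ + 0.3032i|111⟩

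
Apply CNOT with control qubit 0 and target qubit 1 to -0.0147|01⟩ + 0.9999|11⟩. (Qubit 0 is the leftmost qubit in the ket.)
-0.0147|01⟩ + 0.9999|10⟩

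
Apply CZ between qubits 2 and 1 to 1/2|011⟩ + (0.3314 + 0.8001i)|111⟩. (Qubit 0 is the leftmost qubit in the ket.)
-1/2|011⟩ + (-0.3314 - 0.8001i)|111⟩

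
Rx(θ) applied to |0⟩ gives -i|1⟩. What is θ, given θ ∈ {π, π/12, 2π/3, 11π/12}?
π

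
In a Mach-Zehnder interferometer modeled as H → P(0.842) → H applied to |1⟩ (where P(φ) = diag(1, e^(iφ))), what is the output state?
(0.167 - 0.373i)|0⟩ + (0.833 + 0.373i)|1⟩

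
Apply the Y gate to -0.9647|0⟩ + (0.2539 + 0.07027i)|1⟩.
(0.07027 - 0.2539i)|0⟩ - 0.9647i|1⟩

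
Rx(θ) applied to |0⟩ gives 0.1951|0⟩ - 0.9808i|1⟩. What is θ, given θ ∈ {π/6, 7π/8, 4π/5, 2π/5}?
7π/8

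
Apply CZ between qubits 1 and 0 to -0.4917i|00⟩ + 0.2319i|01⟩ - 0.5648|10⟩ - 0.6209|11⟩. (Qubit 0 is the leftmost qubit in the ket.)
-0.4917i|00⟩ + 0.2319i|01⟩ - 0.5648|10⟩ + 0.6209|11⟩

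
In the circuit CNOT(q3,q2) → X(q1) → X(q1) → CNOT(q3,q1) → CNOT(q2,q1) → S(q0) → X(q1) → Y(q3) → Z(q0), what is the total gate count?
9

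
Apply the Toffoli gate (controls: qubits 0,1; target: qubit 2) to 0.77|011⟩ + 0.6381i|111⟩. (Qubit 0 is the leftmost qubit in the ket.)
0.77|011⟩ + 0.6381i|110⟩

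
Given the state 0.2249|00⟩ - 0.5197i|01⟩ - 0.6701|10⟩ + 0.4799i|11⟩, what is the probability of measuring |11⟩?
0.2303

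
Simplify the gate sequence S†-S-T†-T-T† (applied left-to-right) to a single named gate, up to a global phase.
T†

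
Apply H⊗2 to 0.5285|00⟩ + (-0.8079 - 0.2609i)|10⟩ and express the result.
(-0.1397 - 0.1305i)|00⟩ + (-0.1397 - 0.1305i)|01⟩ + (0.6682 + 0.1305i)|10⟩ + (0.6682 + 0.1305i)|11⟩

H⊗2 gives amp(|y⟩) = (1/2) Σ_x (−1)^(x·y) amp(|x⟩), where x·y is the number of positions in which both x and y have a 1.
|00⟩: (0.5285 + (-0.8079 - 0.2609i))/2 = (-0.1397 - 0.1305i)
|01⟩: (0.5285 + (-0.8079 - 0.2609i))/2 = (-0.1397 - 0.1305i)
|10⟩: (0.5285 - (-0.8079 - 0.2609i))/2 = (0.6682 + 0.1305i)
|11⟩: (0.5285 - (-0.8079 - 0.2609i))/2 = (0.6682 + 0.1305i)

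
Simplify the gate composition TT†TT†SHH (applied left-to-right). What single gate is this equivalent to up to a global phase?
S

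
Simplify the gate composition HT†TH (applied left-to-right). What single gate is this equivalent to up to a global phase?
I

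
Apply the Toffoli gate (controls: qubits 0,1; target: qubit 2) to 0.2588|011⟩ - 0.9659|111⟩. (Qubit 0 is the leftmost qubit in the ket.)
0.2588|011⟩ - 0.9659|110⟩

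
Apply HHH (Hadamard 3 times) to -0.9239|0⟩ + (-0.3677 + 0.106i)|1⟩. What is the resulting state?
(-0.9133 + 0.07495i)|0⟩ + (-0.3933 - 0.07495i)|1⟩

H² = I, so H^3 = H: a single Hadamard. With (a, b) = (-0.9239, (-0.3677 + 0.106i)), H gives ((a + b)/√2, (a − b)/√2) = ((-0.9133 + 0.07495i), (-0.3933 - 0.07495i)).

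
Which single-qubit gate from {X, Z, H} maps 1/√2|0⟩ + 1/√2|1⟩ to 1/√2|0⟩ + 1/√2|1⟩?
X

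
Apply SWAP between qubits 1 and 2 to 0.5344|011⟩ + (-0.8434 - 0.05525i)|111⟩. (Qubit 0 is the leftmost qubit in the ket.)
0.5344|011⟩ + (-0.8434 - 0.05525i)|111⟩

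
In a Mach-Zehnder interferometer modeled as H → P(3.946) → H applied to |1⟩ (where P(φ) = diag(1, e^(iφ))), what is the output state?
(0.8468 + 0.3602i)|0⟩ + (0.1532 - 0.3602i)|1⟩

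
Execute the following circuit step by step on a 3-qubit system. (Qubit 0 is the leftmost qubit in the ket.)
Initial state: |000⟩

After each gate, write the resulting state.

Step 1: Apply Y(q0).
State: i|100⟩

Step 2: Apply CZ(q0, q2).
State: i|100⟩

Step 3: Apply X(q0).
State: i|000⟩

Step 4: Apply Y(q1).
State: -|010⟩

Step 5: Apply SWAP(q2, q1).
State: -|001⟩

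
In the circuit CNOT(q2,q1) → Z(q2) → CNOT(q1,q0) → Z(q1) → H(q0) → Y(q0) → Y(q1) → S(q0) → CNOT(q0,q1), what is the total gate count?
9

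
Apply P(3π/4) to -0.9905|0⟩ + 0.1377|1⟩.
-0.9905|0⟩ + (-0.09737 + 0.09737i)|1⟩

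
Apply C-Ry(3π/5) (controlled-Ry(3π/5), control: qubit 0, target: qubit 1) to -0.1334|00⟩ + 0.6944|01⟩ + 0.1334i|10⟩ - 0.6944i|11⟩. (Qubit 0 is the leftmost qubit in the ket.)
-0.1334|00⟩ + 0.6944|01⟩ + 0.6402i|10⟩ - 0.3002i|11⟩

C-Ry(3π/5) leaves the control-|0⟩ kets |00⟩, |01⟩ unchanged and applies Ry(3π/5) to qubit 1 on the control-|1⟩ pair (|10⟩, |11⟩).
Ry(3π/5) = [[cos(θ/2), −sin(θ/2)], [sin(θ/2), cos(θ/2)]]; θ = 3π/5, cos(θ/2) ≈ 0.587785, sin(θ/2) ≈ 0.809017.
With a = amp(|10⟩) = 0.1334i and b = amp(|11⟩) = -0.6944i:
new amp(|10⟩) = (0.587785)·a + (-0.809017)·b = 0.6402i
new amp(|11⟩) = (0.809017)·a + (0.587785)·b = -0.3002i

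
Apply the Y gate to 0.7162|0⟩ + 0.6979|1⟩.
-0.6979i|0⟩ + 0.7162i|1⟩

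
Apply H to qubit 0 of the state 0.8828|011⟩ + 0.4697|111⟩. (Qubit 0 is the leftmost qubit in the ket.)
0.9564|011⟩ + 0.2921|111⟩

H on qubit 0 mixes each pair of kets that differ only in qubit 0: amplitudes (a, b) of (|…0…⟩, |…1…⟩) become ((a + b)/√2, (a − b)/√2). Kets absent from the input have amplitude 0.
(|011⟩, |111⟩): (a, b) = (0.8828, 0.4697) → (0.9564, 0.2921)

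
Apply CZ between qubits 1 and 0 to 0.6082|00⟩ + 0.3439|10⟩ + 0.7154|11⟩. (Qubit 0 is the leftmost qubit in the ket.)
0.6082|00⟩ + 0.3439|10⟩ - 0.7154|11⟩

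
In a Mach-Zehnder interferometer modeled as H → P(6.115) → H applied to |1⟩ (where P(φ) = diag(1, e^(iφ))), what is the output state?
(0.007055 + 0.0837i)|0⟩ + (0.9929 - 0.0837i)|1⟩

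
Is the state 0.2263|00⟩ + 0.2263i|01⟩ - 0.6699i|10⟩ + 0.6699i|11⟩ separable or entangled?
Entangled

Writing the state as a|00⟩ + b|01⟩ + c|10⟩ + d|11⟩, it is a product state iff ad − bc = 0.
Here (a, b, c, d) = (0.2263, 0.2263i, -0.6699i, 0.6699i): ad − bc = (0.2263)(0.6699i) − (0.2263i)(-0.6699i) = (-0.1516 + 0.1516i) ≠ 0, so the state is entangled.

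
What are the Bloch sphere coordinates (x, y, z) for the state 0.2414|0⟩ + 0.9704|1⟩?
(0.4685, 0, -0.8834)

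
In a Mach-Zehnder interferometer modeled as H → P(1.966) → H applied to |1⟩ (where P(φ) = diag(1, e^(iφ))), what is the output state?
(0.6925 - 0.4615i)|0⟩ + (0.3075 + 0.4615i)|1⟩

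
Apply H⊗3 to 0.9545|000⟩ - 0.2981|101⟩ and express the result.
0.2321|000⟩ + 0.4429|001⟩ + 0.2321|010⟩ + 0.4429|011⟩ + 0.4429|100⟩ + 0.2321|101⟩ + 0.4429|110⟩ + 0.2321|111⟩

H⊗3 gives amp(|y⟩) = (1/2√2) Σ_x (−1)^(x·y) amp(|x⟩), where x·y is the number of positions in which both x and y have a 1.
|000⟩: (0.9545 - 0.2981)/(2√2) = 0.2321
|001⟩: (0.9545 + 0.2981)/(2√2) = 0.4429
|010⟩: (0.9545 - 0.2981)/(2√2) = 0.2321
|011⟩: (0.9545 + 0.2981)/(2√2) = 0.4429
|100⟩: (0.9545 + 0.2981)/(2√2) = 0.4429
|101⟩: (0.9545 - 0.2981)/(2√2) = 0.2321
|110⟩: (0.9545 + 0.2981)/(2√2) = 0.4429
|111⟩: (0.9545 - 0.2981)/(2√2) = 0.2321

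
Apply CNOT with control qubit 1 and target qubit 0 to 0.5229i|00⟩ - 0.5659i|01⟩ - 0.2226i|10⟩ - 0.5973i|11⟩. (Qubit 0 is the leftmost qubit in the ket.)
0.5229i|00⟩ - 0.5973i|01⟩ - 0.2226i|10⟩ - 0.5659i|11⟩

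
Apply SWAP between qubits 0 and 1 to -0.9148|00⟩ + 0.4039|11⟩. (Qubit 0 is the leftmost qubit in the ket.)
-0.9148|00⟩ + 0.4039|11⟩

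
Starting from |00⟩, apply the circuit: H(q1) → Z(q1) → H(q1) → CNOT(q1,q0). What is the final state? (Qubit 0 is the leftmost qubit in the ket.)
|11⟩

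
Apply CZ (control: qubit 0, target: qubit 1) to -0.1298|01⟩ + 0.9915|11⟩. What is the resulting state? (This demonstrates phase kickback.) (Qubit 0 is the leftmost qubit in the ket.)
-0.1298|01⟩ - 0.9915|11⟩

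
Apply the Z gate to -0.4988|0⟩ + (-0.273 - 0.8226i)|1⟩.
-0.4988|0⟩ + (0.273 + 0.8226i)|1⟩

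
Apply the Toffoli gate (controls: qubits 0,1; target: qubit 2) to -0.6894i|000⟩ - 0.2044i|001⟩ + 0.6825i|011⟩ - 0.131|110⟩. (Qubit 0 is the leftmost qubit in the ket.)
-0.6894i|000⟩ - 0.2044i|001⟩ + 0.6825i|011⟩ - 0.131|111⟩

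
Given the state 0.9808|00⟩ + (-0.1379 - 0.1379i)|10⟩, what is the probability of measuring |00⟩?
0.962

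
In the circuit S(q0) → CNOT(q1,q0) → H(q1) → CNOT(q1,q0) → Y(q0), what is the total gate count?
5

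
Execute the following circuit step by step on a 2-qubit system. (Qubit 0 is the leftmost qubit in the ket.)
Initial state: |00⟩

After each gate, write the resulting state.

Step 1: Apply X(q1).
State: |01⟩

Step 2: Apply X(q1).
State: |00⟩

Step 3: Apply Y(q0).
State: i|10⟩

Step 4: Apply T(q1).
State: i|10⟩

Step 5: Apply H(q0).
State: (1/√2)i|00⟩ - (1/√2)i|10⟩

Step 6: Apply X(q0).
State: -(1/√2)i|00⟩ + (1/√2)i|10⟩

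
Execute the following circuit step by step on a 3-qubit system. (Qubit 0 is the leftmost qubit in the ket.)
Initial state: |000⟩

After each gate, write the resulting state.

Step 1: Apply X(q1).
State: |010⟩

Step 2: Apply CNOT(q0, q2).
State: |010⟩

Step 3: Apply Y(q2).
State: i|011⟩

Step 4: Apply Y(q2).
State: |010⟩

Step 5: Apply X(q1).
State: |000⟩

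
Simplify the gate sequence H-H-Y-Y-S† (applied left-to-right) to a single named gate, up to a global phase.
S†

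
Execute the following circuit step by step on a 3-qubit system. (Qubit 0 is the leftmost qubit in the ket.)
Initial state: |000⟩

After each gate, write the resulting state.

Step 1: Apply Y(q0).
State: i|100⟩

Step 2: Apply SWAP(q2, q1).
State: i|100⟩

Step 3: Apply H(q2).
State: (1/√2)i|100⟩ + (1/√2)i|101⟩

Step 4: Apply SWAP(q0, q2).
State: (1/√2)i|001⟩ + (1/√2)i|101⟩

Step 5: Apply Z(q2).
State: -(1/√2)i|001⟩ - (1/√2)i|101⟩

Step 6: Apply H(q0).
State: -i|001⟩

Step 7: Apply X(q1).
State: -i|011⟩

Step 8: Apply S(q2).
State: |011⟩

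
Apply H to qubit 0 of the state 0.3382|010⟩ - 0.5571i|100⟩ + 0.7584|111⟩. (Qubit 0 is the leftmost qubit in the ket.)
-0.3939i|000⟩ + 0.2391|010⟩ + 0.5363|011⟩ + 0.3939i|100⟩ + 0.2391|110⟩ - 0.5363|111⟩

H on qubit 0 mixes each pair of kets that differ only in qubit 0: amplitudes (a, b) of (|…0…⟩, |…1…⟩) become ((a + b)/√2, (a − b)/√2). Kets absent from the input have amplitude 0.
(|000⟩, |100⟩): (a, b) = (0, -0.5571i) → (-0.3939i, 0.3939i)
(|010⟩, |110⟩): (a, b) = (0.3382, 0) → (0.2391, 0.2391)
(|011⟩, |111⟩): (a, b) = (0, 0.7584) → (0.5363, -0.5363)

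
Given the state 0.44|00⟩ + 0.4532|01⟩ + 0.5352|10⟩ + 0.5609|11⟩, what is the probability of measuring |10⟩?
0.2864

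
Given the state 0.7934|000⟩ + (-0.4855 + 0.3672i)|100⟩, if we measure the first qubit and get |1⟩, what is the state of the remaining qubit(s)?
(-0.7976 + 0.6032i)|00⟩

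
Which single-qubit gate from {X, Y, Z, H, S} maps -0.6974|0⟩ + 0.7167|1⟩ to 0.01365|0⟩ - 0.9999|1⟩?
H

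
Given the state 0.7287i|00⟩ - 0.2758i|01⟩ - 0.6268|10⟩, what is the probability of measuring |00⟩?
0.531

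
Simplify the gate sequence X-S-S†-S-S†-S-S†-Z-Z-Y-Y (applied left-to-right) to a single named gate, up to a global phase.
X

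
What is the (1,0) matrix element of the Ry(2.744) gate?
0.9803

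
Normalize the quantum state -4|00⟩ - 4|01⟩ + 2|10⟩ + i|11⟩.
-0.6576|00⟩ - 0.6576|01⟩ + 0.3288|10⟩ + 0.1644i|11⟩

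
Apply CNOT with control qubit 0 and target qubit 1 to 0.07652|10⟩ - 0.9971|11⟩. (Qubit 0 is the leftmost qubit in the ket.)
-0.9971|10⟩ + 0.07652|11⟩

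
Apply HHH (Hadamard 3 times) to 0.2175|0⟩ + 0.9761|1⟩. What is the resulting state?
0.844|0⟩ - 0.5364|1⟩

H² = I, so H^3 = H: a single Hadamard. With (a, b) = (0.2175, 0.9761), H gives ((a + b)/√2, (a − b)/√2) = (0.844, -0.5364).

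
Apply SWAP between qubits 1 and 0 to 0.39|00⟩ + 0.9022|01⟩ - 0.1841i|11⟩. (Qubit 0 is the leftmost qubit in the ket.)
0.39|00⟩ + 0.9022|10⟩ - 0.1841i|11⟩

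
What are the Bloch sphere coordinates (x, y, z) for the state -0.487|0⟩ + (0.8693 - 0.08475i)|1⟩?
(-0.8467, 0.08255, -0.5257)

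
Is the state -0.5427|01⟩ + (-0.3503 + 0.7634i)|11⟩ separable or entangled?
Separable

Writing the state as a|00⟩ + b|01⟩ + c|10⟩ + d|11⟩, it is a product state iff ad − bc = 0.
Here (a, b, c, d) = (0, -0.5427, 0, (-0.3503 + 0.7634i)): ad − bc = (0)(-0.3503 + 0.7634i) − (-0.5427)(0) = 0, so the state is separable.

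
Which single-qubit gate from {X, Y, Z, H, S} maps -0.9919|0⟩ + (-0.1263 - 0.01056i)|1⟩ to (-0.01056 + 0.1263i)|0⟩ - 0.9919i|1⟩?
Y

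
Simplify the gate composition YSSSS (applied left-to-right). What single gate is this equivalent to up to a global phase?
Y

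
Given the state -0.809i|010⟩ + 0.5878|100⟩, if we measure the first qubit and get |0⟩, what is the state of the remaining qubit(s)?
-i|10⟩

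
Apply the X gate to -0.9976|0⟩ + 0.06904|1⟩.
0.06904|0⟩ - 0.9976|1⟩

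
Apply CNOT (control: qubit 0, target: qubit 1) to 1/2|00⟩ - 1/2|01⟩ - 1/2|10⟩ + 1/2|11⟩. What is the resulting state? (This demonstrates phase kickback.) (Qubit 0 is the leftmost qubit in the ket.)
1/2|00⟩ - 1/2|01⟩ + 1/2|10⟩ - 1/2|11⟩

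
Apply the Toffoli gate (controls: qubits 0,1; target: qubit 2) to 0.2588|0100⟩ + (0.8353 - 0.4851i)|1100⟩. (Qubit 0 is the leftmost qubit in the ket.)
0.2588|0100⟩ + (0.8353 - 0.4851i)|1110⟩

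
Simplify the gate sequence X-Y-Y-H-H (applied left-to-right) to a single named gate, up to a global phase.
X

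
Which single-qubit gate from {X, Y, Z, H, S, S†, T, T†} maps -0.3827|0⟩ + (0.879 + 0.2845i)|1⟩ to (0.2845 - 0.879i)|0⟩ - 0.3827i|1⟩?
Y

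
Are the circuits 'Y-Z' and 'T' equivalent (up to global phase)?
No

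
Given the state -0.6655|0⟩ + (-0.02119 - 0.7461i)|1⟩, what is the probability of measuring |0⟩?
0.4429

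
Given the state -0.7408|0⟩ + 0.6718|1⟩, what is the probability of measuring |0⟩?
0.5488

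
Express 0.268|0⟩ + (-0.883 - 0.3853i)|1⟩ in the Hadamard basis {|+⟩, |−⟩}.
(-0.4349 - 0.2724i)|+⟩ + (0.8139 + 0.2724i)|−⟩

With |ψ⟩ = α|0⟩ + β|1⟩, the Hadamard-basis coefficients are ⟨+|ψ⟩ = (α + β)/√2 and ⟨−|ψ⟩ = (α − β)/√2.
Here α = 0.268, β = (-0.883 - 0.3853i): (α + β)/√2 = (-0.4349 - 0.2724i), (α − β)/√2 = (0.8139 + 0.2724i).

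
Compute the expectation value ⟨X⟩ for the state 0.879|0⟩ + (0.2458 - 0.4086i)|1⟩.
0.4321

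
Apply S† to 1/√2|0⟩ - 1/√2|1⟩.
1/√2|0⟩ + (1/√2)i|1⟩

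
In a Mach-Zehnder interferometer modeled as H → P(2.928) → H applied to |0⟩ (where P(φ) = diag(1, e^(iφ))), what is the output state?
(0.01136 + 0.106i)|0⟩ + (0.9886 - 0.106i)|1⟩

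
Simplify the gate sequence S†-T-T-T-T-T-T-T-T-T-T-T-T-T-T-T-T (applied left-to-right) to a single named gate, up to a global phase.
S†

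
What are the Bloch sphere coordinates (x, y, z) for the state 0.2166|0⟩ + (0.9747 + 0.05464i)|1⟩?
(0.4222, 0.02367, -0.9061)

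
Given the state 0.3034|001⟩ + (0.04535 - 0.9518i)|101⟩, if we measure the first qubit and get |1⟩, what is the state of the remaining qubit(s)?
(0.04759 - 0.9989i)|01⟩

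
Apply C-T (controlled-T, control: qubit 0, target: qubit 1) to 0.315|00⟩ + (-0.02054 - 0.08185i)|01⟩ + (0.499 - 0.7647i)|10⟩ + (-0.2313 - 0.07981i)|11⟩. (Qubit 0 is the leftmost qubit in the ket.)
0.315|00⟩ + (-0.02054 - 0.08185i)|01⟩ + (0.499 - 0.7647i)|10⟩ + (-0.1071 - 0.22i)|11⟩

C-T leaves the control-|0⟩ kets |00⟩, |01⟩ unchanged and applies T to qubit 1 on the control-|1⟩ pair (|10⟩, |11⟩).
T = [[1, 0], [0, (1/√2 + (1/√2)i)]].
With a = amp(|10⟩) = (0.499 - 0.7647i) and b = amp(|11⟩) = (-0.2313 - 0.07981i):
new amp(|10⟩) = (1)·a = (0.499 - 0.7647i)
new amp(|11⟩) = (1/√2 + (1/√2)i)·b = (-0.1071 - 0.22i)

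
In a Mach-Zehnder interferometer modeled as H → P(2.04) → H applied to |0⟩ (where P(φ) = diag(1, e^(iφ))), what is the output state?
(0.2739 + 0.446i)|0⟩ + (0.7261 - 0.446i)|1⟩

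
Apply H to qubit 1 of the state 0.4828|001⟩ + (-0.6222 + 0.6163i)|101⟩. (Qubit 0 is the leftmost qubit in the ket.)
0.3414|001⟩ + 0.3414|011⟩ + (-0.44 + 0.4358i)|101⟩ + (-0.44 + 0.4358i)|111⟩

H on qubit 1 mixes each pair of kets that differ only in qubit 1: amplitudes (a, b) of (|…0…⟩, |…1…⟩) become ((a + b)/√2, (a − b)/√2). Kets absent from the input have amplitude 0.
(|001⟩, |011⟩): (a, b) = (0.4828, 0) → (0.3414, 0.3414)
(|101⟩, |111⟩): (a, b) = ((-0.6222 + 0.6163i), 0) → ((-0.44 + 0.4358i), (-0.44 + 0.4358i))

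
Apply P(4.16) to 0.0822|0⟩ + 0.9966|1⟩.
0.0822|0⟩ + (-0.5229 - 0.8484i)|1⟩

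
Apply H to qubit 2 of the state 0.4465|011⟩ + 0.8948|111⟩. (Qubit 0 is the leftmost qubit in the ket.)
0.3157|010⟩ - 0.3157|011⟩ + 0.6327|110⟩ - 0.6327|111⟩

H on qubit 2 mixes each pair of kets that differ only in qubit 2: amplitudes (a, b) of (|…0…⟩, |…1…⟩) become ((a + b)/√2, (a − b)/√2). Kets absent from the input have amplitude 0.
(|010⟩, |011⟩): (a, b) = (0, 0.4465) → (0.3157, -0.3157)
(|110⟩, |111⟩): (a, b) = (0, 0.8948) → (0.6327, -0.6327)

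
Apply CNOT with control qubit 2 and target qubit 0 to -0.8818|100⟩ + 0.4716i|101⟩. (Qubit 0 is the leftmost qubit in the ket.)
0.4716i|001⟩ - 0.8818|100⟩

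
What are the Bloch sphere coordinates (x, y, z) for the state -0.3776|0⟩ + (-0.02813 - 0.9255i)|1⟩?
(0.02124, 0.6989, -0.7148)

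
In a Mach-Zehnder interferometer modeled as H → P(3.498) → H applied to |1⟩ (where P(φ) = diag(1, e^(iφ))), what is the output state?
(0.9686 + 0.1745i)|0⟩ + (0.03142 - 0.1745i)|1⟩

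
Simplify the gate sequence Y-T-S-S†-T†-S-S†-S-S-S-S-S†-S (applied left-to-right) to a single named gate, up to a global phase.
Y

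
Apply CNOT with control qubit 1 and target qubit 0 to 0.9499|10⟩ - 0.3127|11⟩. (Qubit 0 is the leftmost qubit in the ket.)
-0.3127|01⟩ + 0.9499|10⟩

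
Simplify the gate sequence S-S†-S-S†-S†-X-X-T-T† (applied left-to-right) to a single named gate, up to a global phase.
S†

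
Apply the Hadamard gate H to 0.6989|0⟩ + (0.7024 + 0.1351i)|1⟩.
(0.9909 + 0.09553i)|0⟩ + (-0.002475 - 0.09553i)|1⟩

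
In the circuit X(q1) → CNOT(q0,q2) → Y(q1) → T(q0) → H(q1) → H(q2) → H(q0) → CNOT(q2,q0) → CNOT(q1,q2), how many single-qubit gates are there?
6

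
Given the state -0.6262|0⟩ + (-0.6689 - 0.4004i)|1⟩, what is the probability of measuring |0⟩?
0.3921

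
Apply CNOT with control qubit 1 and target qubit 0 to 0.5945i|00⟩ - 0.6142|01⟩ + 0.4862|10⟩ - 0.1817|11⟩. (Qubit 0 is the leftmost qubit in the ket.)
0.5945i|00⟩ - 0.1817|01⟩ + 0.4862|10⟩ - 0.6142|11⟩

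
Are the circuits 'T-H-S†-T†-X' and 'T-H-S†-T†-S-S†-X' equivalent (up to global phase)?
Yes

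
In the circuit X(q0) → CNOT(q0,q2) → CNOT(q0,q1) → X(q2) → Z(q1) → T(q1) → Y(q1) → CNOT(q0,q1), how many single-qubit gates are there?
5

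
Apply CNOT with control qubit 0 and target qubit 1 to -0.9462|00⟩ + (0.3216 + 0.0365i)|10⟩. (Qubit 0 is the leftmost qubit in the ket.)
-0.9462|00⟩ + (0.3216 + 0.0365i)|11⟩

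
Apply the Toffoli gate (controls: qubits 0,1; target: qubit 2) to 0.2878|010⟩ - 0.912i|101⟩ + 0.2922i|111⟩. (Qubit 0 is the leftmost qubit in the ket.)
0.2878|010⟩ - 0.912i|101⟩ + 0.2922i|110⟩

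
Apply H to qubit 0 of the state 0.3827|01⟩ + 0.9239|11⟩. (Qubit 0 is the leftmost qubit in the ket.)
0.9239|01⟩ - 0.3827|11⟩

H on qubit 0 mixes each pair of kets that differ only in qubit 0: amplitudes (a, b) of (|…0…⟩, |…1…⟩) become ((a + b)/√2, (a − b)/√2). Kets absent from the input have amplitude 0.
(|01⟩, |11⟩): (a, b) = (0.3827, 0.9239) → (0.9239, -0.3827)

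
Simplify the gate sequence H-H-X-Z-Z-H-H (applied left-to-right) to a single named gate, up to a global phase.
X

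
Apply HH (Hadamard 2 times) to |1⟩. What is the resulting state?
|1⟩

H² = I, so an even number of Hadamards cancels: H^2 = I and the state is unchanged.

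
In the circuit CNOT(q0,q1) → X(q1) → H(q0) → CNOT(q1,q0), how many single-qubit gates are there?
2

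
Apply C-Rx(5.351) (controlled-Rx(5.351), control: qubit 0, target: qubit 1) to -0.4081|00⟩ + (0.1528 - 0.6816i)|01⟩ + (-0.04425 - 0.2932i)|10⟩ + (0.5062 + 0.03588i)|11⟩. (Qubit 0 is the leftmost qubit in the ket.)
-0.4081|00⟩ + (0.1528 - 0.6816i)|01⟩ + (0.05565 + 0.03444i)|10⟩ + (-0.584 - 0.01217i)|11⟩

C-Rx(5.351) leaves the control-|0⟩ kets |00⟩, |01⟩ unchanged and applies Rx(5.351) to qubit 1 on the control-|1⟩ pair (|10⟩, |11⟩).
Rx(5.351) = [[cos(θ/2), −i·sin(θ/2)], [−i·sin(θ/2), cos(θ/2)]]; θ = 5.351, cos(θ/2) ≈ -0.893331, sin(θ/2) ≈ 0.449399.
With a = amp(|10⟩) = (-0.04425 - 0.2932i) and b = amp(|11⟩) = (0.5062 + 0.03588i):
new amp(|10⟩) = (-0.893331)·a + (-0.449399i)·b = (0.05565 + 0.03444i)
new amp(|11⟩) = (-0.449399i)·a + (-0.893331)·b = (-0.584 - 0.01217i)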